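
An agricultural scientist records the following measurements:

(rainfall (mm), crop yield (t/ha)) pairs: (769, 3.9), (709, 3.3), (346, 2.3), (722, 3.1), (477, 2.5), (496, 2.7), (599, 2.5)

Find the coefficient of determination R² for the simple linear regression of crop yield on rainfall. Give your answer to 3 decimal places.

n = 7, Σx = 4118, Σy = 20.3, Σxy = 12402, Σx² = 2567388, Σy² = 60.79
Sxx = Σx² − (Σx)²/n = 2567388 − 2422560.571429 = 144827.428571
Sxy = Σxy − (Σx)(Σy)/n = 12402 − 11942.2 = 459.8
Syy = Σy² − (Σy)²/n = 60.79 − 58.87 = 1.92
R² = Sxy²/(Sxx·Syy) = (459.8)²/(144827.428571·1.92) = 0.760302

0.760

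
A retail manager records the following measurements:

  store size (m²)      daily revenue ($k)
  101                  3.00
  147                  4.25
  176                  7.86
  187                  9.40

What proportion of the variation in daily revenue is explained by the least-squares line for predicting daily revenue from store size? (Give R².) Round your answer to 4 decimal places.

0.8836

n = 4, Σx = 611, Σy = 24.51, Σxy = 4068.91, Σx² = 97755, Σy² = 177.2021
Sxx = Σx² − (Σx)²/n = 97755 − 93330.25 = 4424.75
Sxy = Σxy − (Σx)(Σy)/n = 4068.91 − 3743.9025 = 325.0075
Syy = Σy² − (Σy)²/n = 177.2021 − 150.185025 = 27.017075
R² = Sxy²/(Sxx·Syy) = (325.0075)²/(4424.75·27.017075) = 0.883608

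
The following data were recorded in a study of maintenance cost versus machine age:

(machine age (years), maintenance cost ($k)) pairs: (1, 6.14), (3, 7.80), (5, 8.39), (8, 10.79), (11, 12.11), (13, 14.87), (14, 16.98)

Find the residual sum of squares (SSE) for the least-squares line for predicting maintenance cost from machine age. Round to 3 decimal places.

n = 7, Σx = 55, Σy = 77.08, Σxy = 722.05, Σx² = 585, Σy² = 941.4452
Sxx = Σx² − (Σx)²/n = 585 − 432.142857 = 152.857143
Sxy = Σxy − (Σx)(Σy)/n = 722.05 − 605.628571 = 116.421429
Syy = Σy² − (Σy)²/n = 941.4452 − 848.760914 = 92.684286
b = Sxy/Sxx = 116.421429/152.857143 = 0.761636
SSE = Syy − b·Sxy = 92.684286 − 0.761636·116.421429 = 4.013591

4.014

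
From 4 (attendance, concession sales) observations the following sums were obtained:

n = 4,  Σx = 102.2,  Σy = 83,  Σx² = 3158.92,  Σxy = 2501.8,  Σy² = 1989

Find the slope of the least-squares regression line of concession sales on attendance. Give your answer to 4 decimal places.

0.6959

Sxx = Σx² − (Σx)²/n = 3158.92 − 2611.21 = 547.71
Sxy = Σxy − (Σx)(Σy)/n = 2501.8 − 2120.65 = 381.15
b = Sxy/Sxx = 381.15/547.71 = 0.695897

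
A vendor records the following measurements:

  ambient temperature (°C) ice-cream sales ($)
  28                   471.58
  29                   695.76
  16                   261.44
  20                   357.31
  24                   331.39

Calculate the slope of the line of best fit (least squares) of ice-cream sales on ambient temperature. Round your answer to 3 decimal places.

n = 5, Σx = 117, Σy = 2117.48, Σxy = 52663.88, Σx² = 2857
Sxx = Σx² − (Σx)²/n = 2857 − 2737.8 = 119.2
Sxy = Σxy − (Σx)(Σy)/n = 52663.88 − 49549.032 = 3114.848
b = Sxy/Sxx = 3114.848/119.2 = 26.131275

26.131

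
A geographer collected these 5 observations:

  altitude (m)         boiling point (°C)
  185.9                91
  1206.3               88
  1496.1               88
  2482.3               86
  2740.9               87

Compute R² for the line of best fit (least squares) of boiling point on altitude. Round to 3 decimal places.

n = 5, Σx = 8111.5, Σy = 440, Σxy = 706664.2, Σx² = 17402379.81, Σy² = 38734
Sxx = Σx² − (Σx)²/n = 17402379.81 − 13159286.45 = 4243093.36
Sxy = Σxy − (Σx)(Σy)/n = 706664.2 − 713812 = -7147.8
Syy = Σy² − (Σy)²/n = 38734 − 38720 = 14
R² = Sxy²/(Sxx·Syy) = (-7147.8)²/(4243093.36·14) = 0.860071

0.860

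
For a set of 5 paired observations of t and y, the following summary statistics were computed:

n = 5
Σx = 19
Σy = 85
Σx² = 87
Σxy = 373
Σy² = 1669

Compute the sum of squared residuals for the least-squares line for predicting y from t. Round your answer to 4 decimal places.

55.0811

Sxx = Σx² − (Σx)²/n = 87 − 72.2 = 14.8
Sxy = Σxy − (Σx)(Σy)/n = 373 − 323 = 50
Syy = Σy² − (Σy)²/n = 1669 − 1445 = 224
b = Sxy/Sxx = 50/14.8 = 3.378378
SSE = Syy − b·Sxy = 224 − 3.378378·50 = 55.081081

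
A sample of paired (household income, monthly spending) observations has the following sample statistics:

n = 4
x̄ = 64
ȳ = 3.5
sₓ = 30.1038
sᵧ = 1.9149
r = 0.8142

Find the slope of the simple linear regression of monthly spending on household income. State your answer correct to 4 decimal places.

b = r · sᵧ/sₓ = 0.8142 · 1.9149/30.1038 = 0.051791

0.0518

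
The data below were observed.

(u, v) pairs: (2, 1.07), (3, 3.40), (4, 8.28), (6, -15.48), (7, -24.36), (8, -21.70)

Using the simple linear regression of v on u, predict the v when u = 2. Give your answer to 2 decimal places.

n = 6, Σx = 30, Σy = -48.79, Σxy = -391.54, Σx² = 178
Sxx = Σx² − (Σx)²/n = 178 − 150 = 28
Sxy = Σxy − (Σx)(Σy)/n = -391.54 − (-243.95) = -147.59
b = Sxy/Sxx = -147.59/28 = -5.271071
a = ȳ − b·x̄ = -8.131667 − (-5.271071)·5 = 18.223690
ŷ(2) = a + b·2 = 18.223690 + (-5.271071)·2 = 7.681548

7.68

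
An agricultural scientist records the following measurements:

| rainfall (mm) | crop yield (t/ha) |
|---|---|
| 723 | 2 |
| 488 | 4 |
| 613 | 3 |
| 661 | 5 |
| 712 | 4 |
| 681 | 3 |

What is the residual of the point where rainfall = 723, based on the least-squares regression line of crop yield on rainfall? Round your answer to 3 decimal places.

n = 6, Σx = 3878, Σy = 21, Σxy = 13433, Σx² = 2544268
Sxx = Σx² − (Σx)²/n = 2544268 − 2506480.666667 = 37787.333333
Sxy = Σxy − (Σx)(Σy)/n = 13433 − 13573 = -140
b = Sxy/Sxx = -140/37787.333333 = -0.003705
a = ȳ − b·x̄ = 3.5 − (-0.003705)·646.333333 = 5.894630
ŷ(723) = 5.894630 + (-0.003705)·723 = 3.215954
residual = y − ŷ = 2 − 3.215954 = -1.215954

-1.216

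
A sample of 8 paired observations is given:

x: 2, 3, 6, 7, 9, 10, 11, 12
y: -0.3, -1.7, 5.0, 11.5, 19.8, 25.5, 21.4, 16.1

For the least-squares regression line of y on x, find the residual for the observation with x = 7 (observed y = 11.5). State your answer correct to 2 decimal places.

0.60

n = 8, Σx = 60, Σy = 97.3, Σxy = 966.6, Σx² = 544
Sxx = Σx² − (Σx)²/n = 544 − 450 = 94
Sxy = Σxy − (Σx)(Σy)/n = 966.6 − 729.75 = 236.85
b = Sxy/Sxx = 236.85/94 = 2.519681
a = ȳ − b·x̄ = 12.1625 − 2.519681·7.5 = -6.735106
ŷ(7) = -6.735106 + 2.519681·7 = 10.902660
residual = y − ŷ = 11.5 − 10.902660 = 0.597340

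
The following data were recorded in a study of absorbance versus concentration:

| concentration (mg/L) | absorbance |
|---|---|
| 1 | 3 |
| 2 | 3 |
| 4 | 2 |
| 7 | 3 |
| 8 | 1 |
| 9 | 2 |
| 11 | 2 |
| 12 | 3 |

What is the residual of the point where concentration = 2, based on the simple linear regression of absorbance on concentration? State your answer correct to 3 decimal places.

n = 8, Σx = 54, Σy = 19, Σxy = 122, Σx² = 480
Sxx = Σx² − (Σx)²/n = 480 − 364.5 = 115.5
Sxy = Σxy − (Σx)(Σy)/n = 122 − 128.25 = -6.25
b = Sxy/Sxx = -6.25/115.5 = -0.054113
a = ȳ − b·x̄ = 2.375 − (-0.054113)·6.75 = 2.740260
ŷ(2) = 2.740260 + (-0.054113)·2 = 2.632035
residual = y − ŷ = 3 − 2.632035 = 0.367965

0.368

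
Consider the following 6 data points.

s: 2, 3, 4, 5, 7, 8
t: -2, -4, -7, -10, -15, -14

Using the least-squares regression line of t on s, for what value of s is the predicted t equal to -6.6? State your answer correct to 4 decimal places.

3.9039

n = 6, Σx = 29, Σy = -52, Σxy = -311, Σx² = 167
Sxx = Σx² − (Σx)²/n = 167 − 140.166667 = 26.833333
Sxy = Σxy − (Σx)(Σy)/n = -311 − (-251.333333) = -59.666667
b = Sxy/Sxx = -59.666667/26.833333 = -2.223602
a = ȳ − b·x̄ = -8.666667 − (-2.223602)·4.833333 = 2.080745
Set a + b·x = -6.6: x = (-6.6 − 2.080745) / (-2.223602) = 3.903911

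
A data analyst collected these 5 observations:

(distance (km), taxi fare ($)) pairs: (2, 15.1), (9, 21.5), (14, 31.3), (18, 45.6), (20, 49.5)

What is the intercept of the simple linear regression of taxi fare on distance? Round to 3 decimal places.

7.609

n = 5, Σx = 63, Σy = 163, Σxy = 2472.7, Σx² = 1005
Sxx = Σx² − (Σx)²/n = 1005 − 793.8 = 211.2
Sxy = Σxy − (Σx)(Σy)/n = 2472.7 − 2053.8 = 418.9
b = Sxy/Sxx = 418.9/211.2 = 1.983428
a = ȳ − b·x̄ = 32.6 − 1.983428·12.6 = 7.608807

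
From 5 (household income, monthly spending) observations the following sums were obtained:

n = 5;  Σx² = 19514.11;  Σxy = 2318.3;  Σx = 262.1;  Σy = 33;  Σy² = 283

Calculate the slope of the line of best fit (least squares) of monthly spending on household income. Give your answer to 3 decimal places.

Sxx = Σx² − (Σx)²/n = 19514.11 − 13739.282 = 5774.828
Sxy = Σxy − (Σx)(Σy)/n = 2318.3 − 1729.86 = 588.44
b = Sxy/Sxx = 588.44/5774.828 = 0.101897

0.102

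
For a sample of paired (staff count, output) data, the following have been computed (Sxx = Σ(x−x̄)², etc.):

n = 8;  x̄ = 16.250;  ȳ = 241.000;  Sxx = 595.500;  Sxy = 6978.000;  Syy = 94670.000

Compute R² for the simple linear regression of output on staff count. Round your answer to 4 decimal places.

0.8637

R² = Sxy²/(Sxx·Syy) = (6978)²/(595.5·94670) = 0.863710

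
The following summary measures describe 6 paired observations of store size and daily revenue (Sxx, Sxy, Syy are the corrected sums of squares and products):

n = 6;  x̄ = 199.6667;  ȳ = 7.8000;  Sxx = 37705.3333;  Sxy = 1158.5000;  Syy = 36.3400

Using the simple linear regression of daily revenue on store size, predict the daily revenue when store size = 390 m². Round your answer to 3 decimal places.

b = Sxy/Sxx = 1158.5/37705.3333 = 0.030725
a = ȳ − b·x̄ = 7.8 − 0.030725·199.6667 = 1.665221
ŷ(390) = a + b·390 = 1.665221 + 0.030725·390 = 13.648009

13.648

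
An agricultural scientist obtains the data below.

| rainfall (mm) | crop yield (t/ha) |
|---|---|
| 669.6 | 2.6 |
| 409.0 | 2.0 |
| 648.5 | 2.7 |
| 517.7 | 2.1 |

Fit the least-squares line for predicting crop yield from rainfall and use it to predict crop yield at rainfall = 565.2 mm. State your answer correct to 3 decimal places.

2.361

n = 4, Σx = 2244.8, Σy = 9.4, Σxy = 5397.08, Σx² = 1304210.7
Sxx = Σx² − (Σx)²/n = 1304210.7 − 1259781.76 = 44428.94
Sxy = Σxy − (Σx)(Σy)/n = 5397.08 − 5275.28 = 121.8
b = Sxy/Sxx = 121.8/44428.94 = 0.002741
a = ȳ − b·x̄ = 2.35 − 0.002741·561.2 = 0.811495
ŷ(565.2) = a + b·565.2 = 0.811495 + 0.002741·565.2 = 2.360966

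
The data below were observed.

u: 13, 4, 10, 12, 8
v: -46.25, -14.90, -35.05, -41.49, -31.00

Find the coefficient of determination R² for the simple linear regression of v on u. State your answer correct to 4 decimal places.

0.9897

n = 5, Σx = 47, Σy = -168.69, Σxy = -1757.23, Σx² = 493, Σy² = 6271.9951
Sxx = Σx² − (Σx)²/n = 493 − 441.8 = 51.2
Sxy = Σxy − (Σx)(Σy)/n = -1757.23 − (-1585.686) = -171.544
Syy = Σy² − (Σy)²/n = 6271.9951 − 5691.26322 = 580.73188
R² = Sxy²/(Sxx·Syy) = (-171.544)²/(51.2·580.73188) = 0.989704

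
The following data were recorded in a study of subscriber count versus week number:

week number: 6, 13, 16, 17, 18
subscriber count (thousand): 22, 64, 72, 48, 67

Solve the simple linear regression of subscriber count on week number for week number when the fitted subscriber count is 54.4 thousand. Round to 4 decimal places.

n = 5, Σx = 70, Σy = 273, Σxy = 4138, Σx² = 1074
Sxx = Σx² − (Σx)²/n = 1074 − 980 = 94
Sxy = Σxy − (Σx)(Σy)/n = 4138 − 3822 = 316
b = Sxy/Sxx = 316/94 = 3.361702
a = ȳ − b·x̄ = 54.6 − 3.361702·14 = 7.536170
Set a + b·x = 54.4: x = (54.4 − 7.536170) / 3.361702 = 13.940506

13.9405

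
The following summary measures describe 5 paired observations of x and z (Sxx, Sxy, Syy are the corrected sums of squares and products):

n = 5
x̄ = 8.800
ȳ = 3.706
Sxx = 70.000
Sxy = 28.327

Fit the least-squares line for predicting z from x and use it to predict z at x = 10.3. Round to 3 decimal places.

4.313

b = Sxy/Sxx = 28.327/70 = 0.404671
a = ȳ − b·x̄ = 3.706 − 0.404671·8.8 = 0.144891
ŷ(10.3) = a + b·10.3 = 0.144891 + 0.404671·10.3 = 4.313007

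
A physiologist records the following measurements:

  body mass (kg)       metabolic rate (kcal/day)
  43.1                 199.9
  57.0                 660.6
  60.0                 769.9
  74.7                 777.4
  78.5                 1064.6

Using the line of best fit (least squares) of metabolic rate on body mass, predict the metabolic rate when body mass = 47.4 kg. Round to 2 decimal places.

386.02

n = 5, Σx = 313.3, Σy = 3472.4, Σxy = 234106.77, Σx² = 20448.95
Sxx = Σx² − (Σx)²/n = 20448.95 − 19631.378 = 817.572
Sxy = Σxy − (Σx)(Σy)/n = 234106.77 − 217580.584 = 16526.186
b = Sxy/Sxx = 16526.186/817.572 = 20.213738
a = ȳ − b·x̄ = 694.48 − 20.213738·62.66 = -572.112807
ŷ(47.4) = a + b·47.4 = -572.112807 + 20.213738·47.4 = 386.018362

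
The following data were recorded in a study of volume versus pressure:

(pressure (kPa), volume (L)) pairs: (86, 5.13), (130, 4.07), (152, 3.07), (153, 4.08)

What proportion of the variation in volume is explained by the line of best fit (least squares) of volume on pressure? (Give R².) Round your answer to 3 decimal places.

0.748

n = 4, Σx = 521, Σy = 16.35, Σxy = 2061.16, Σx² = 70809, Σy² = 68.9531
Sxx = Σx² − (Σx)²/n = 70809 − 67860.25 = 2948.75
Sxy = Σxy − (Σx)(Σy)/n = 2061.16 − 2129.5875 = -68.4275
Syy = Σy² − (Σy)²/n = 68.9531 − 66.830625 = 2.122475
R² = Sxy²/(Sxx·Syy) = (-68.4275)²/(2948.75·2.122475) = 0.748136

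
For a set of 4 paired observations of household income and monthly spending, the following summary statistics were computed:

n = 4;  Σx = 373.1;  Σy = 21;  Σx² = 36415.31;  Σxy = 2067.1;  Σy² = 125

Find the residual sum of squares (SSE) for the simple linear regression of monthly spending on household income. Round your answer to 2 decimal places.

7.48

Sxx = Σx² − (Σx)²/n = 36415.31 − 34800.9025 = 1614.4075
Sxy = Σxy − (Σx)(Σy)/n = 2067.1 − 1958.775 = 108.325
Syy = Σy² − (Σy)²/n = 125 − 110.25 = 14.75
b = Sxy/Sxx = 108.325/1614.4075 = 0.067099
SSE = Syy − b·Sxy = 14.75 − 0.067099·108.325 = 7.481509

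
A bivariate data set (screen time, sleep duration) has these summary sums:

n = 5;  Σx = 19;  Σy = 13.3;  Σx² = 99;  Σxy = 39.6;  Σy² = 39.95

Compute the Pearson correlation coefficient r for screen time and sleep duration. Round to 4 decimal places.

-0.9883

Sxx = Σx² − (Σx)²/n = 99 − 72.2 = 26.8
Sxy = Σxy − (Σx)(Σy)/n = 39.6 − 50.54 = -10.94
Syy = Σy² − (Σy)²/n = 39.95 − 35.378 = 4.572
r = Sxy/√(Sxx·Syy) = -10.94/√(122.5296) = -10.94/11.069309 = -0.988318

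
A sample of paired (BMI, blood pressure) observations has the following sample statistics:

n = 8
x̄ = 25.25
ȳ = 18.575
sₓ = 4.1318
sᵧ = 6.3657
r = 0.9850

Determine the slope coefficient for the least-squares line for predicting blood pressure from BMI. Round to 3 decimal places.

1.518

b = r · sᵧ/sₓ = 0.985 · 6.3657/4.1318 = 1.517550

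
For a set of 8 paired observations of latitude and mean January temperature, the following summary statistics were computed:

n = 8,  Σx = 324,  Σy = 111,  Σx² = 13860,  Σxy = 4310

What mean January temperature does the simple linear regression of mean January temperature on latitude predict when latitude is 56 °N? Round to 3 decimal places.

9.979

Sxx = Σx² − (Σx)²/n = 13860 − 13122 = 738
Sxy = Σxy − (Σx)(Σy)/n = 4310 − 4495.5 = -185.5
b = Sxy/Sxx = -185.5/738 = -0.251355
a = ȳ − b·x̄ = 13.875 − (-0.251355)·40.5 = 24.054878
ŷ(56) = a + b·56 = 24.054878 + (-0.251355)·56 = 9.978997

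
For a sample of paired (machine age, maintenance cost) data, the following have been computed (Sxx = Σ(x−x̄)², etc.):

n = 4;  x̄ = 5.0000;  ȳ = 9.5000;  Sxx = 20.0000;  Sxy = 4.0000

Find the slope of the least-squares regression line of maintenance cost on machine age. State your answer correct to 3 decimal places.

b = Sxy/Sxx = 4/20 = 0.2

0.200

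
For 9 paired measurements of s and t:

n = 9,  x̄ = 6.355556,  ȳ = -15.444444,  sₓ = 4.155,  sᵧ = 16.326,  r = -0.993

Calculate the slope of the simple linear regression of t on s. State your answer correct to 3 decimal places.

b = r · sᵧ/sₓ = -0.993 · 16.326/4.155 = -3.901737

-3.902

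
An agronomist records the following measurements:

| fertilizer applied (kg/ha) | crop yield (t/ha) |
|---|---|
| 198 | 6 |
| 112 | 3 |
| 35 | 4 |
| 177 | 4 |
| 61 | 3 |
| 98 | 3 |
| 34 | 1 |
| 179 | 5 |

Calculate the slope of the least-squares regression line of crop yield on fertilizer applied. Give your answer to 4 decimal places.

0.0174

n = 8, Σx = 894, Σy = 29, Σxy = 3778, Σx² = 130824
Sxx = Σx² − (Σx)²/n = 130824 − 99904.5 = 30919.5
Sxy = Σxy − (Σx)(Σy)/n = 3778 − 3240.75 = 537.25
b = Sxy/Sxx = 537.25/30919.5 = 0.017376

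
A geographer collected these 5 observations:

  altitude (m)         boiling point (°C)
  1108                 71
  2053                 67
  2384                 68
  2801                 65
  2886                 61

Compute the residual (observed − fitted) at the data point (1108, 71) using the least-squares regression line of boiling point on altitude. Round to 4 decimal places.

-0.5517

n = 5, Σx = 11232, Σy = 332, Σxy = 736442, Σx² = 27300526
Sxx = Σx² − (Σx)²/n = 27300526 − 25231564.8 = 2068961.2
Sxy = Σxy − (Σx)(Σy)/n = 736442 − 745804.8 = -9362.8
b = Sxy/Sxx = -9362.8/2068961.2 = -0.004525
a = ȳ − b·x̄ = 66.4 − (-0.004525)·2246.4 = 76.565775
ŷ(1108) = 76.565775 + (-0.004525)·1108 = 71.551673
residual = y − ŷ = 71 − 71.551673 = -0.551673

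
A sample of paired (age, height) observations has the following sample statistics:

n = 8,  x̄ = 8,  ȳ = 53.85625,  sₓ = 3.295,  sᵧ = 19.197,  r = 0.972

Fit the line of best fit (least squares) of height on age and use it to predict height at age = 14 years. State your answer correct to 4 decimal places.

b = r · sᵧ/sₓ = 0.972 · 19.197/3.295 = 5.662969
a = ȳ − b·x̄ = 53.85625 − 5.662969·8 = 8.552495
ŷ(14) = a + b·14 = 8.552495 + 5.662969·14 = 87.834066

87.8341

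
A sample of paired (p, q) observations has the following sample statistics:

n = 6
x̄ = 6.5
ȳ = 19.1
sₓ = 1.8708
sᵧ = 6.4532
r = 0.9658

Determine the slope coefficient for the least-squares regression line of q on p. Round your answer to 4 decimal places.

3.3315

b = r · sᵧ/sₓ = 0.9658 · 6.4532/1.8708 = 3.331463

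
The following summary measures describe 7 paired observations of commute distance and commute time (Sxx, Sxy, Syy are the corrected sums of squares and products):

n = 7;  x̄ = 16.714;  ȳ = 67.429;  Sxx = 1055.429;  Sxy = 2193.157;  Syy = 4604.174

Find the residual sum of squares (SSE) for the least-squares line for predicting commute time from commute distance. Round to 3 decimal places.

b = Sxy/Sxx = 2193.157/1055.429 = 2.077977
SSE = Syy − b·Sxy = 4604.174 − 2.077977·2193.157 = 46.844585

46.845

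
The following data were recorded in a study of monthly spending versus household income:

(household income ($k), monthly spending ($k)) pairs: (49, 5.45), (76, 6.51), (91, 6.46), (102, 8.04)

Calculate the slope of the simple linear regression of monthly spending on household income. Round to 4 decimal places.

n = 4, Σx = 318, Σy = 26.46, Σxy = 2169.75, Σx² = 26862
Sxx = Σx² − (Σx)²/n = 26862 − 25281 = 1581
Sxy = Σxy − (Σx)(Σy)/n = 2169.75 − 2103.57 = 66.18
b = Sxy/Sxx = 66.18/1581 = 0.041860

0.0419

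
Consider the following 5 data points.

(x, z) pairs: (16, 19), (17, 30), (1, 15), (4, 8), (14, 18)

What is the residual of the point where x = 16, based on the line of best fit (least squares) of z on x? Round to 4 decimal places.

-3.5635

n = 5, Σx = 52, Σy = 90, Σxy = 1113, Σx² = 758
Sxx = Σx² − (Σx)²/n = 758 − 540.8 = 217.2
Sxy = Σxy − (Σx)(Σy)/n = 1113 − 936 = 177
b = Sxy/Sxx = 177/217.2 = 0.814917
a = ȳ − b·x̄ = 18 − 0.814917·10.4 = 9.524862
ŷ(16) = 9.524862 + 0.814917·16 = 22.563536
residual = y − ŷ = 19 − 22.563536 = -3.563536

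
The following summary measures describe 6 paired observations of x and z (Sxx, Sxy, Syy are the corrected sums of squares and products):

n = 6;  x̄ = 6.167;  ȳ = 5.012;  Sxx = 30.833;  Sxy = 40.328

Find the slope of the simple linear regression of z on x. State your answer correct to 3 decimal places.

1.308

b = Sxy/Sxx = 40.328/30.833 = 1.307949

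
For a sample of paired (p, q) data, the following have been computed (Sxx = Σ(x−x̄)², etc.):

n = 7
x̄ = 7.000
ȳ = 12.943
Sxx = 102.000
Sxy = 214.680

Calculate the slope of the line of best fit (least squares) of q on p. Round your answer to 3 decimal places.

2.105

b = Sxy/Sxx = 214.68/102 = 2.104706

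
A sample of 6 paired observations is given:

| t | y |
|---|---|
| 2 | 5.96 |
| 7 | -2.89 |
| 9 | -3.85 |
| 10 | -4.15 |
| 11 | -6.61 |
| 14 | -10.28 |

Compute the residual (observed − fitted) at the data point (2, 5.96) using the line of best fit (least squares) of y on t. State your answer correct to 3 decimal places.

0.659

n = 6, Σx = 53, Σy = -21.82, Σxy = -301.09, Σx² = 551
Sxx = Σx² − (Σx)²/n = 551 − 468.166667 = 82.833333
Sxy = Σxy − (Σx)(Σy)/n = -301.09 − (-192.743333) = -108.346667
b = Sxy/Sxx = -108.346667/82.833333 = -1.308008
a = ȳ − b·x̄ = -3.636667 − (-1.308008)·8.833333 = 7.917404
ŷ(2) = 7.917404 + (-1.308008)·2 = 5.301388
residual = y − ŷ = 5.96 − 5.301388 = 0.658612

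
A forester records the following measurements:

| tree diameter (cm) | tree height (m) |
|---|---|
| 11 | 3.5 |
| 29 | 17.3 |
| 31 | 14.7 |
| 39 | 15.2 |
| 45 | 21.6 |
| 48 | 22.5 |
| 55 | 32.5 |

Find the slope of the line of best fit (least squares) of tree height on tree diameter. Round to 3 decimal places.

0.571

n = 7, Σx = 258, Σy = 127.3, Σxy = 5428.2, Σx² = 10798
Sxx = Σx² − (Σx)²/n = 10798 − 9509.142857 = 1288.857143
Sxy = Σxy − (Σx)(Σy)/n = 5428.2 − 4691.914286 = 736.285714
b = Sxy/Sxx = 736.285714/1288.857143 = 0.571270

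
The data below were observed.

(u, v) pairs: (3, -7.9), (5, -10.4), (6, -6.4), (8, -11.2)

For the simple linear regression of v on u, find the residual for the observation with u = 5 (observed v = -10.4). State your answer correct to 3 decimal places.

-1.665

n = 4, Σx = 22, Σy = -35.9, Σxy = -203.7, Σx² = 134
Sxx = Σx² − (Σx)²/n = 134 − 121 = 13
Sxy = Σxy − (Σx)(Σy)/n = -203.7 − (-197.45) = -6.25
b = Sxy/Sxx = -6.25/13 = -0.480769
a = ȳ − b·x̄ = -8.975 − (-0.480769)·5.5 = -6.330769
ŷ(5) = -6.330769 + (-0.480769)·5 = -8.734615
residual = y − ŷ = -10.4 − (-8.734615) = -1.665385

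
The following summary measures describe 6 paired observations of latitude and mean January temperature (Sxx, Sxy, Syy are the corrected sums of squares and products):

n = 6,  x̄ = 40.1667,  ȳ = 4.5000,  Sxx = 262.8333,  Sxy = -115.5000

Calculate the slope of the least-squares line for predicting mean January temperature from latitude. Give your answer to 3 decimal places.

b = Sxy/Sxx = -115.5/262.8333 = -0.439442

-0.439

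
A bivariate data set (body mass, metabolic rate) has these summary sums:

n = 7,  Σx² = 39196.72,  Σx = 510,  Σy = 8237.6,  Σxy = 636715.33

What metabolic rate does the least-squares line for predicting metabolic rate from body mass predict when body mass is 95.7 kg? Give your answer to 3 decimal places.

1586.123

Sxx = Σx² − (Σx)²/n = 39196.72 − 37157.142857 = 2039.577143
Sxy = Σxy − (Σx)(Σy)/n = 636715.33 − 600168 = 36547.33
b = Sxy/Sxx = 36547.33/2039.577143 = 17.919072
a = ȳ − b·x̄ = 1176.8 − 17.919072·72.857143 = -128.732400
ŷ(95.7) = a + b·95.7 = -128.732400 + 17.919072·95.7 = 1586.122805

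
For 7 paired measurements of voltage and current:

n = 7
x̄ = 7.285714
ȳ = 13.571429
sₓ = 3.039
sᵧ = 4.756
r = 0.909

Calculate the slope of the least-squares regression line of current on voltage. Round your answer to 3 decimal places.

b = r · sᵧ/sₓ = 0.909 · 4.756/3.039 = 1.422575

1.423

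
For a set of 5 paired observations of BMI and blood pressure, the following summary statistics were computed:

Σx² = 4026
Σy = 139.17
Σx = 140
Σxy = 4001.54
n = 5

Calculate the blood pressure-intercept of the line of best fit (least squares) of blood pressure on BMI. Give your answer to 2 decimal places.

0.16

Sxx = Σx² − (Σx)²/n = 4026 − 3920 = 106
Sxy = Σxy − (Σx)(Σy)/n = 4001.54 − 3896.76 = 104.78
b = Sxy/Sxx = 104.78/106 = 0.988491
a = ȳ − b·x̄ = 27.834 − 0.988491·28 = 0.156264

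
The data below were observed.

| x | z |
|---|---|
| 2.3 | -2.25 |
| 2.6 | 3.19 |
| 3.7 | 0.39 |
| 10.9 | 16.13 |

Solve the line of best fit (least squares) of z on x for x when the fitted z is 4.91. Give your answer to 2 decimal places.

5.16

n = 4, Σx = 19.5, Σy = 17.46, Σxy = 180.379, Σx² = 144.55
Sxx = Σx² − (Σx)²/n = 144.55 − 95.0625 = 49.4875
Sxy = Σxy − (Σx)(Σy)/n = 180.379 − 85.1175 = 95.2615
b = Sxy/Sxx = 95.2615/49.4875 = 1.924961
a = ȳ − b·x̄ = 4.365 − 1.924961·4.875 = -5.019184
Set a + b·x = 4.91: x = (4.91 − (-5.019184)) / 1.924961 = 5.158123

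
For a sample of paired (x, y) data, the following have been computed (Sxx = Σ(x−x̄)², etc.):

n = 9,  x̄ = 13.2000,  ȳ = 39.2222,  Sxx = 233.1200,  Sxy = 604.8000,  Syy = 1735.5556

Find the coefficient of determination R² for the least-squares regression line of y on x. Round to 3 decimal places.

0.904

R² = Sxy²/(Sxx·Syy) = (604.8)²/(233.12·1735.5556) = 0.904077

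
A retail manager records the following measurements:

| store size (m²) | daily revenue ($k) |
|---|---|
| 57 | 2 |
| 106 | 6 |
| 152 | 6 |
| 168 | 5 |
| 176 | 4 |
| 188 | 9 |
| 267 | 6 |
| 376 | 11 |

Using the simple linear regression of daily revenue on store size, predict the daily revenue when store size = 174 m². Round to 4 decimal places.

5.8501

n = 8, Σx = 1490, Σy = 49, Σxy = 10636, Σx² = 344798
Sxx = Σx² − (Σx)²/n = 344798 − 277512.5 = 67285.5
Sxy = Σxy − (Σx)(Σy)/n = 10636 − 9126.25 = 1509.75
b = Sxy/Sxx = 1509.75/67285.5 = 0.022438
a = ȳ − b·x̄ = 6.125 − 0.022438·186.25 = 1.945928
ŷ(174) = a + b·174 = 1.945928 + 0.022438·174 = 5.850135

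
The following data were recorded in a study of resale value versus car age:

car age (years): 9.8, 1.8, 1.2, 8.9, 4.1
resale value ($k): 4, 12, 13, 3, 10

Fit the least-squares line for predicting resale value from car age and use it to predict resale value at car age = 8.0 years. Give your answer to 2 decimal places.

5.16

n = 5, Σx = 25.8, Σy = 42, Σxy = 144.1, Σx² = 196.74
Sxx = Σx² − (Σx)²/n = 196.74 − 133.128 = 63.612
Sxy = Σxy − (Σx)(Σy)/n = 144.1 − 216.72 = -72.62
b = Sxy/Sxx = -72.62/63.612 = -1.141609
a = ȳ − b·x̄ = 8.4 − (-1.141609)·5.16 = 14.290700
ŷ(8.0) = a + b·8.0 = 14.290700 + (-1.141609)·8 = 5.157832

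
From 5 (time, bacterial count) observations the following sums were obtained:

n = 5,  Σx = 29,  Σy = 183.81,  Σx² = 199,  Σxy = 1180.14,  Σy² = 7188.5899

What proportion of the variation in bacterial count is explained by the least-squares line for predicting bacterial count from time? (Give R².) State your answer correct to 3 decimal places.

Sxx = Σx² − (Σx)²/n = 199 − 168.2 = 30.8
Sxy = Σxy − (Σx)(Σy)/n = 1180.14 − 1066.098 = 114.042
Syy = Σy² − (Σy)²/n = 7188.5899 − 6757.22322 = 431.36668
R² = Sxy²/(Sxx·Syy) = (114.042)²/(30.8·431.36668) = 0.978886

0.979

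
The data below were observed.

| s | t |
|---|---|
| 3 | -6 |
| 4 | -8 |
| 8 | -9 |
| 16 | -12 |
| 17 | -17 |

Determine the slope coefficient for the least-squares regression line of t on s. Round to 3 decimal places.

n = 5, Σx = 48, Σy = -52, Σxy = -603, Σx² = 634
Sxx = Σx² − (Σx)²/n = 634 − 460.8 = 173.2
Sxy = Σxy − (Σx)(Σy)/n = -603 − (-499.2) = -103.8
b = Sxy/Sxx = -103.8/173.2 = -0.599307

-0.599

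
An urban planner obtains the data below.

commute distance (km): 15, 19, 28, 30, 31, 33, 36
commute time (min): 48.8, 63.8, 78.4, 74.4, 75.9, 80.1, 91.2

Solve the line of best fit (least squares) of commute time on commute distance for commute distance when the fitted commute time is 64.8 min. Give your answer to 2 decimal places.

n = 7, Σx = 192, Σy = 512.6, Σxy = 14650.8, Σx² = 5616
Sxx = Σx² − (Σx)²/n = 5616 − 5266.285714 = 349.714286
Sxy = Σxy − (Σx)(Σy)/n = 14650.8 − 14059.885714 = 590.914286
b = Sxy/Sxx = 590.914286/349.714286 = 1.689706
a = ȳ − b·x̄ = 73.228571 − 1.689706·27.428571 = 26.882353
Set a + b·x = 64.8: x = (64.8 − 26.882353) / 1.689706 = 22.440383

22.44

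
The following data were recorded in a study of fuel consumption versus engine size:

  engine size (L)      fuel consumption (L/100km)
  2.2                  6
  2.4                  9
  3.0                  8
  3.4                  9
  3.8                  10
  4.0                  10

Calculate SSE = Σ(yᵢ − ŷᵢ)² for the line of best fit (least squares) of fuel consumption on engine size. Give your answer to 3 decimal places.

3.926

n = 6, Σx = 18.8, Σy = 52, Σxy = 167.4, Σx² = 61.6, Σy² = 462
Sxx = Σx² − (Σx)²/n = 61.6 − 58.906667 = 2.693333
Sxy = Σxy − (Σx)(Σy)/n = 167.4 − 162.933333 = 4.466667
Syy = Σy² − (Σy)²/n = 462 − 450.666667 = 11.333333
b = Sxy/Sxx = 4.466667/2.693333 = 1.658416
SSE = Syy − b·Sxy = 11.333333 − 1.658416·4.466667 = 3.925743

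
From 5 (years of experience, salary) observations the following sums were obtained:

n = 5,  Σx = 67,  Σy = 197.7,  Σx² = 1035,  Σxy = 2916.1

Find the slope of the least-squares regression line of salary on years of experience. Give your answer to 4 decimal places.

Sxx = Σx² − (Σx)²/n = 1035 − 897.8 = 137.2
Sxy = Σxy − (Σx)(Σy)/n = 2916.1 − 2649.18 = 266.92
b = Sxy/Sxx = 266.92/137.2 = 1.945481

1.9455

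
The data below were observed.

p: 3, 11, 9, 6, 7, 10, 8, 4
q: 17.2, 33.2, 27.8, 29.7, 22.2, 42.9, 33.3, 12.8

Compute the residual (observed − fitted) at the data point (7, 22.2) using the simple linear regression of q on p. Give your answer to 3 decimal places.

n = 8, Σx = 58, Σy = 219.1, Σxy = 1747.2, Σx² = 476
Sxx = Σx² − (Σx)²/n = 476 − 420.5 = 55.5
Sxy = Σxy − (Σx)(Σy)/n = 1747.2 − 1588.475 = 158.725
b = Sxy/Sxx = 158.725/55.5 = 2.859910
a = ȳ − b·x̄ = 27.3875 − 2.859910·7.25 = 6.653153
ŷ(7) = 6.653153 + 2.859910·7 = 26.672523
residual = y − ŷ = 22.2 − 26.672523 = -4.472523

-4.473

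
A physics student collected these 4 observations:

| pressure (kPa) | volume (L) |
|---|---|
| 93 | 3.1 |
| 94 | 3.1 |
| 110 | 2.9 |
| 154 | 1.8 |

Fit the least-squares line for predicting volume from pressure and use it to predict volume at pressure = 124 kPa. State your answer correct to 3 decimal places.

2.481

n = 4, Σx = 451, Σy = 10.9, Σxy = 1175.9, Σx² = 53301
Sxx = Σx² − (Σx)²/n = 53301 − 50850.25 = 2450.75
Sxy = Σxy − (Σx)(Σy)/n = 1175.9 − 1228.975 = -53.075
b = Sxy/Sxx = -53.075/2450.75 = -0.021657
a = ȳ − b·x̄ = 2.725 − (-0.021657)·112.75 = 5.166786
ŷ(124) = a + b·124 = 5.166786 + (-0.021657)·124 = 2.481363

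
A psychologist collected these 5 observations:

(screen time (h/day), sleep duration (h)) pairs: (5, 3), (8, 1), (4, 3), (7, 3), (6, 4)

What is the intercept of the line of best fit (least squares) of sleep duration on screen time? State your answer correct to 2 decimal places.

n = 5, Σx = 30, Σy = 14, Σxy = 80, Σx² = 190
Sxx = Σx² − (Σx)²/n = 190 − 180 = 10
Sxy = Σxy − (Σx)(Σy)/n = 80 − 84 = -4
b = Sxy/Sxx = -4/10 = -0.4
a = ȳ − b·x̄ = 2.8 − (-0.4)·6 = 5.2

5.20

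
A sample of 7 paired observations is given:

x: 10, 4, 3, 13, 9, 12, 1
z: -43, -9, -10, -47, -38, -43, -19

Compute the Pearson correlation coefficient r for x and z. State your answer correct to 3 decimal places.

-0.918

n = 7, Σx = 52, Σy = -209, Σxy = -1984, Σx² = 520, Σy² = 7893
Sxx = Σx² − (Σx)²/n = 520 − 386.285714 = 133.714286
Sxy = Σxy − (Σx)(Σy)/n = -1984 − (-1552.571429) = -431.428571
Syy = Σy² − (Σy)²/n = 7893 − 6240.142857 = 1652.857143
r = Sxy/√(Sxx·Syy) = -431.428571/√(221010.612245) = -431.428571/470.117658 = -0.917703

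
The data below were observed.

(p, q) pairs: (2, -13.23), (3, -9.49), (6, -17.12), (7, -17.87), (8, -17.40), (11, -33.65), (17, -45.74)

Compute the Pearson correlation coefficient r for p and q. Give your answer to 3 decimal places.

-0.961

n = 7, Σx = 54, Σy = -154.5, Σxy = -1569.67, Σx² = 572, Σy² = 4404.7544
Sxx = Σx² − (Σx)²/n = 572 − 416.571429 = 155.428571
Sxy = Σxy − (Σx)(Σy)/n = -1569.67 − (-1191.857143) = -377.812857
Syy = Σy² − (Σy)²/n = 4404.7544 − 3410.035714 = 994.718686
r = Sxy/√(Sxx·Syy) = -377.812857/√(154607.704294) = -377.812857/393.201862 = -0.960862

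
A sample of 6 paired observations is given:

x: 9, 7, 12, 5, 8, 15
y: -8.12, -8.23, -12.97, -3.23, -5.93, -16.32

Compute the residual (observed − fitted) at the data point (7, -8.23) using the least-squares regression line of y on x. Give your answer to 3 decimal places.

n = 6, Σx = 56, Σy = -54.8, Σxy = -594.72, Σx² = 588
Sxx = Σx² − (Σx)²/n = 588 − 522.666667 = 65.333333
Sxy = Σxy − (Σx)(Σy)/n = -594.72 − (-511.466667) = -83.253333
b = Sxy/Sxx = -83.253333/65.333333 = -1.274286
a = ȳ − b·x̄ = -9.133333 − (-1.274286)·9.333333 = 2.76
ŷ(7) = 2.76 + (-1.274286)·7 = -6.16
residual = y − ŷ = -8.23 − (-6.16) = -2.07

-2.070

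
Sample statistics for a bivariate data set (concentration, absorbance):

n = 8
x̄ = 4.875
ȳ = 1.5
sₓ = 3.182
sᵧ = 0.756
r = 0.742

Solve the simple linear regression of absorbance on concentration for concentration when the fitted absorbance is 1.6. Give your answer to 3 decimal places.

5.442

b = r · sᵧ/sₓ = 0.742 · 0.756/3.182 = 0.176289
a = ȳ − b·x̄ = 1.5 − 0.176289·4.875 = 0.640591
Set a + b·x = 1.6: x = (1.6 − 0.640591) / 0.176289 = 5.442250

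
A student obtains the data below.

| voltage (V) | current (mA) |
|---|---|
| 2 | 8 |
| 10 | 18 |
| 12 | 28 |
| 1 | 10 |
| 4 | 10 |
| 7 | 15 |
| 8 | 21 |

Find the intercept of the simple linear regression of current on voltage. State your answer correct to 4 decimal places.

5.5775

n = 7, Σx = 44, Σy = 110, Σxy = 855, Σx² = 378
Sxx = Σx² − (Σx)²/n = 378 − 276.571429 = 101.428571
Sxy = Σxy − (Σx)(Σy)/n = 855 − 691.428571 = 163.571429
b = Sxy/Sxx = 163.571429/101.428571 = 1.612676
a = ȳ − b·x̄ = 15.714286 − 1.612676·6.285714 = 5.577465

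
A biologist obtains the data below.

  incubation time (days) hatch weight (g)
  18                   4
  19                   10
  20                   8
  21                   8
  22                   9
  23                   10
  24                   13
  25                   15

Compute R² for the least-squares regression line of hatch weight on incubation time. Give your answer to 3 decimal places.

n = 8, Σx = 172, Σy = 77, Σxy = 1705, Σx² = 3740, Σy² = 819
Sxx = Σx² − (Σx)²/n = 3740 − 3698 = 42
Sxy = Σxy − (Σx)(Σy)/n = 1705 − 1655.5 = 49.5
Syy = Σy² − (Σy)²/n = 819 − 741.125 = 77.875
R² = Sxy²/(Sxx·Syy) = (49.5)²/(42·77.875) = 0.749140

0.749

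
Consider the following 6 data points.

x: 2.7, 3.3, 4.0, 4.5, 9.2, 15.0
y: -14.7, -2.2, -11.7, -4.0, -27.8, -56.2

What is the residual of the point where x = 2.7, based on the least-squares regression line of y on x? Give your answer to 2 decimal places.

-10.29

n = 6, Σx = 38.7, Σy = -116.6, Σxy = -1210.51, Σx² = 364.07
Sxx = Σx² − (Σx)²/n = 364.07 − 249.615 = 114.455
Sxy = Σxy − (Σx)(Σy)/n = -1210.51 − (-752.07) = -458.44
b = Sxy/Sxx = -458.44/114.455 = -4.005417
a = ȳ − b·x̄ = -19.433333 − (-4.005417)·6.45 = 6.401606
ŷ(2.7) = 6.401606 + (-4.005417)·2.7 = -4.413020
residual = y − ŷ = -14.7 − (-4.413020) = -10.286980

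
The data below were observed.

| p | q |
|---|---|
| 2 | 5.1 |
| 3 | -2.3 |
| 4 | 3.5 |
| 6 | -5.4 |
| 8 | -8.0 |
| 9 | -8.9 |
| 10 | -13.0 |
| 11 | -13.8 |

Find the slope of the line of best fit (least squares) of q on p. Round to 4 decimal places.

-1.9712

n = 8, Σx = 53, Σy = -42.8, Σxy = -441, Σx² = 431
Sxx = Σx² − (Σx)²/n = 431 − 351.125 = 79.875
Sxy = Σxy − (Σx)(Σy)/n = -441 − (-283.55) = -157.45
b = Sxy/Sxx = -157.45/79.875 = -1.971205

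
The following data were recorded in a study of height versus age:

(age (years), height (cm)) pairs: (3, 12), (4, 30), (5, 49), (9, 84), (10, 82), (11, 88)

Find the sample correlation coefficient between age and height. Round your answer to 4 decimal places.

0.9715

n = 6, Σx = 42, Σy = 345, Σxy = 2945, Σx² = 352, Σy² = 24969
Sxx = Σx² − (Σx)²/n = 352 − 294 = 58
Sxy = Σxy − (Σx)(Σy)/n = 2945 − 2415 = 530
Syy = Σy² − (Σy)²/n = 24969 − 19837.5 = 5131.5
r = Sxy/√(Sxx·Syy) = 530/√(297627) = 530/545.552014 = 0.971493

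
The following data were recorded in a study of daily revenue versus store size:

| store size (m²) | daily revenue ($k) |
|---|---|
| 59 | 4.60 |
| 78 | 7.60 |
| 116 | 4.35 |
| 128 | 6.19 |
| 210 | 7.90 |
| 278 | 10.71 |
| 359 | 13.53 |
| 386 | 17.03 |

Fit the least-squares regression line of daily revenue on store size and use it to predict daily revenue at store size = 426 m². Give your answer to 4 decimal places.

16.3694

n = 8, Σx = 1614, Σy = 71.91, Σxy = 18228.35, Σx² = 438666
Sxx = Σx² − (Σx)²/n = 438666 − 325624.5 = 113041.5
Sxy = Σxy − (Σx)(Σy)/n = 18228.35 − 14507.8425 = 3720.5075
b = Sxy/Sxx = 3720.5075/113041.5 = 0.032913
a = ȳ − b·x̄ = 8.98875 − 0.032913·201.75 = 2.348601
ŷ(426) = a + b·426 = 2.348601 + 0.032913·426 = 16.369436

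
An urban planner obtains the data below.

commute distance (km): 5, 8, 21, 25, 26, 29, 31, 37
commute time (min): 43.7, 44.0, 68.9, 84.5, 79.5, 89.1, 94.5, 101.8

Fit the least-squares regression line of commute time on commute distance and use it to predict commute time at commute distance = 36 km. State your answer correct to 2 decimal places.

n = 8, Σx = 182, Σy = 606, Σxy = 15476.9, Σx² = 5002
Sxx = Σx² − (Σx)²/n = 5002 − 4140.5 = 861.5
Sxy = Σxy − (Σx)(Σy)/n = 15476.9 − 13786.5 = 1690.4
b = Sxy/Sxx = 1690.4/861.5 = 1.962159
a = ȳ − b·x̄ = 75.75 − 1.962159·22.75 = 31.110882
ŷ(36) = a + b·36 = 31.110882 + 1.962159·36 = 101.748607

101.75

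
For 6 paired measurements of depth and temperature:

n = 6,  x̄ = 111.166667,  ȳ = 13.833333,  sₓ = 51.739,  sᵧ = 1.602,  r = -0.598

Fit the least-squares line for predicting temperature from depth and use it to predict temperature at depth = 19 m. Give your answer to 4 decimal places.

b = r · sᵧ/sₓ = -0.598 · 1.602/51.739 = -0.018516
a = ȳ − b·x̄ = 13.833333 − (-0.018516)·111.166667 = 15.891688
ŷ(19) = a + b·19 = 15.891688 + (-0.018516)·19 = 15.539885

15.5399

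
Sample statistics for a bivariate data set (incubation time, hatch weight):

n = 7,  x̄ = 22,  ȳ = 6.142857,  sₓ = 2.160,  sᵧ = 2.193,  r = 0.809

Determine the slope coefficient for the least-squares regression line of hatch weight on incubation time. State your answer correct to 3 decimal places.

0.821

b = r · sᵧ/sₓ = 0.809 · 2.193/2.16 = 0.821360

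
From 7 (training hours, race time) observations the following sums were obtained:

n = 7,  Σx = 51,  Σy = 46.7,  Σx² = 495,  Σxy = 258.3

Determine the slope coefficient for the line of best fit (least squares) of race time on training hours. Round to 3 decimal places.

-0.664

Sxx = Σx² − (Σx)²/n = 495 − 371.571429 = 123.428571
Sxy = Σxy − (Σx)(Σy)/n = 258.3 − 340.242857 = -81.942857
b = Sxy/Sxx = -81.942857/123.428571 = -0.663889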